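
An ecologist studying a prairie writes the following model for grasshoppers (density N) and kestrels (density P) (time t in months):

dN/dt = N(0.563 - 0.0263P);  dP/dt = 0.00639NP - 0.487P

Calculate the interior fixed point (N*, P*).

N* ≈ 76.2, P* ≈ 21.4

Set dP/dt = 0 with P > 0: 0.00639N - 0.487 = 0, so N* = 0.487/0.00639 = 76.2.
Set dN/dt = 0 with N > 0: 0.563 - 0.0263P = 0, so P* = 0.563/0.0263 = 21.4.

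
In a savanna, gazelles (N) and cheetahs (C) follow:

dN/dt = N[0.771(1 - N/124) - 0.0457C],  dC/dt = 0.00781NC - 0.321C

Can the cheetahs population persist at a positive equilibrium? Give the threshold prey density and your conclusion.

The predator equation gives dC/dt > 0 only when N > 0.321/0.00781 = 41.1.
Without the predator, N → K = 124. Since 124 > 41.1, the predator can invade and persist.

Threshold N = 41.1; K > 41.1, so yes, the predator persists.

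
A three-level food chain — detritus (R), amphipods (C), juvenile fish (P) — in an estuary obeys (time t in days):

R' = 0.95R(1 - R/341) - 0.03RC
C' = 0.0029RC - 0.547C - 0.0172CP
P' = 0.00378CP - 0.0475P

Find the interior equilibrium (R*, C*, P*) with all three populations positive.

From dP/dt = 0: 0.00378C* = 0.0475, so C* = 12.6.
From dR/dt = 0: 0.95(1 - R*/341) = 0.03·12.6, giving R* = 341·(1 - 0.397) = 206.
From dC/dt = 0: 0.0029·206 - 0.547 = 0.0172P*, so P* = 0.0495/0.0172 = 2.88.

R* ≈ 206, C* ≈ 12.6, P* ≈ 2.88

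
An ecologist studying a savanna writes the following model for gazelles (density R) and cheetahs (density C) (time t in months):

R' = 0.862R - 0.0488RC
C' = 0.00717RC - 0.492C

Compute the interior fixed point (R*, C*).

R* ≈ 68.6, C* ≈ 17.7

Set dC/dt = 0 with C > 0: 0.00717R - 0.492 = 0, so R* = 0.492/0.00717 = 68.6.
Set dR/dt = 0 with R > 0: 0.862 - 0.0488C = 0, so C* = 0.862/0.0488 = 17.7.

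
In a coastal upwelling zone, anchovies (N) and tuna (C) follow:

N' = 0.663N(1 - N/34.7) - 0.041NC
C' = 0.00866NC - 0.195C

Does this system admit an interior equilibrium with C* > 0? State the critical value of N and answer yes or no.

Threshold N = 22.5; K > 22.5, so yes, the predator persists.

The predator equation gives dC/dt > 0 only when N > 0.195/0.00866 = 22.5.
Without the predator, N → K = 34.7. Since 34.7 > 22.5, the predator can invade and persist.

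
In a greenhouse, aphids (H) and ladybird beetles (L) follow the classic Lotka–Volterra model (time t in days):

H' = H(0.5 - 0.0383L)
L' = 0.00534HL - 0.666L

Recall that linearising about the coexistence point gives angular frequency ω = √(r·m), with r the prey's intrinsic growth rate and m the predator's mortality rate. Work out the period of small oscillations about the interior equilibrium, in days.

T ≈ 10.9 days

Here r = 0.5 and m = 0.666, so r·m = 0.333.
ω = √0.333 = 0.577 per day, hence T = 2π/ω ≈ 10.9 days.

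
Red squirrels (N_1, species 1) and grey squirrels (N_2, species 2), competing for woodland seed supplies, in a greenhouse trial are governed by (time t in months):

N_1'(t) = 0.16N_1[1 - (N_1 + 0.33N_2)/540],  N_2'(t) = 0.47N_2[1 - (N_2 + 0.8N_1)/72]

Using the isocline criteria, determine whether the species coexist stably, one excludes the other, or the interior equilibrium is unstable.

species 1 excludes species 2

Compare the nullcline intercepts: K1/α12 = 540/0.33 = 1640 > K2 = 72; K2/α21 = 72/0.8 = 90 < K1 = 540.
Since the inequalities point opposite ways, species 1 can invade but species 2 cannot.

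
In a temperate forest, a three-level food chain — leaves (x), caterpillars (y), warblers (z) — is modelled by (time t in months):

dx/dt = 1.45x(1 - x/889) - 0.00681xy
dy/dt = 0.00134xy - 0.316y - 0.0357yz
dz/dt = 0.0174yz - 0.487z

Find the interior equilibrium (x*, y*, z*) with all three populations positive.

From dz/dt = 0: 0.0174y* = 0.487, so y* = 28.
From dx/dt = 0: 1.45(1 - x*/889) = 0.00681·28, giving x* = 889·(1 - 0.131) = 772.
From dy/dt = 0: 0.00134·772 - 0.316 = 0.0357z*, so z* = 0.719/0.0357 = 20.1.

x* ≈ 772, y* ≈ 28, z* ≈ 20.1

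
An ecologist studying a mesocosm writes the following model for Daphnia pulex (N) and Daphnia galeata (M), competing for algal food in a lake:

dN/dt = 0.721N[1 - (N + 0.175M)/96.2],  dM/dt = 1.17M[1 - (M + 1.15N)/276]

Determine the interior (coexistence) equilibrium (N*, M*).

Setting both brackets to zero gives the nullclines N + 0.175M = 96.2 and 1.15N + M = 276.
Substituting M = 276 - 1.15N into the first: N(1 - 0.175·1.15) = 96.2 - 0.175·276.
So N* = 47.9/0.799 = 60, and then M* = 276 - 1.15·60 = 207.

N* ≈ 60, M* ≈ 207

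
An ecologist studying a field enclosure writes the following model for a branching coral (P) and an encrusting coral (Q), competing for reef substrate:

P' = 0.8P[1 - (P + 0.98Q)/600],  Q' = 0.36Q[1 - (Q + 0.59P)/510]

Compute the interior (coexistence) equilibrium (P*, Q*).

P* ≈ 238, Q* ≈ 370

Setting both brackets to zero gives the nullclines P + 0.98Q = 600 and 0.59P + Q = 510.
Substituting Q = 510 - 0.59P into the first: P(1 - 0.98·0.59) = 600 - 0.98·510.
So P* = 100/0.422 = 238, and then Q* = 510 - 0.59·238 = 370.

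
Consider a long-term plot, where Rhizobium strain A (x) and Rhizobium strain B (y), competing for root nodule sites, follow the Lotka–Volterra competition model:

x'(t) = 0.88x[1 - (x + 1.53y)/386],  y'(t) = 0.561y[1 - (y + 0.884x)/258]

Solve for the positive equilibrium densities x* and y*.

Setting both brackets to zero gives the nullclines x + 1.53y = 386 and 0.884x + y = 258.
Substituting y = 258 - 0.884x into the first: x(1 - 1.53·0.884) = 386 - 1.53·258.
So x* = -8.74/-0.353 = 24.8, and then y* = 258 - 0.884·24.8 = 236.

x* ≈ 24.8, y* ≈ 236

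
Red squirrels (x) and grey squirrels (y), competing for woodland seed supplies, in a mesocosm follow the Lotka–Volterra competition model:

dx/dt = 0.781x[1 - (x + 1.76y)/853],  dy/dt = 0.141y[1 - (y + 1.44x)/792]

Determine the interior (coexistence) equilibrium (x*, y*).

Setting both brackets to zero gives the nullclines x + 1.76y = 853 and 1.44x + y = 792.
Substituting y = 792 - 1.44x into the first: x(1 - 1.76·1.44) = 853 - 1.76·792.
So x* = -541/-1.53 = 353, and then y* = 792 - 1.44·353 = 284.

x* ≈ 353, y* ≈ 284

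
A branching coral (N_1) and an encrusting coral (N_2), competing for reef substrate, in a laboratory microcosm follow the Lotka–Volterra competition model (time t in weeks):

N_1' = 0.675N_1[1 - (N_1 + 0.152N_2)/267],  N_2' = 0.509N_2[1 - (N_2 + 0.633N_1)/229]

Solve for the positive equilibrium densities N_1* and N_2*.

N_1* ≈ 257, N_2* ≈ 66.4

Setting both brackets to zero gives the nullclines N_1 + 0.152N_2 = 267 and 0.633N_1 + N_2 = 229.
Substituting N_2 = 229 - 0.633N_1 into the first: N_1(1 - 0.152·0.633) = 267 - 0.152·229.
So N_1* = 232/0.904 = 257, and then N_2* = 229 - 0.633·257 = 66.4.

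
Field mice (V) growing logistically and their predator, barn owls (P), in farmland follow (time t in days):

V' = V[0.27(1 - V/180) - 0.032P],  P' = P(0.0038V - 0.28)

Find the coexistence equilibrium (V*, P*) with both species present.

V* ≈ 73.7, P* ≈ 4.98

From dP/dt = 0 with P > 0: 0.0038V* = 0.28, so V* = 73.7.
Substitute into dV/dt = 0: 0.27(1 - 73.7/180) = 0.032P*.
The bracket is 0.591, giving P* = 0.159/0.032 = 4.98.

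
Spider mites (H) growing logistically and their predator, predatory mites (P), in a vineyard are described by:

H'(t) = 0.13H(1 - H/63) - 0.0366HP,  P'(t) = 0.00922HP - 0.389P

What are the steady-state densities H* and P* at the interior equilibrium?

From dP/dt = 0 with P > 0: 0.00922H* = 0.389, so H* = 42.2.
Substitute into dH/dt = 0: 0.13(1 - 42.2/63) = 0.0366P*.
The bracket is 0.33, giving P* = 0.0429/0.0366 = 1.17.

H* ≈ 42.2, P* ≈ 1.17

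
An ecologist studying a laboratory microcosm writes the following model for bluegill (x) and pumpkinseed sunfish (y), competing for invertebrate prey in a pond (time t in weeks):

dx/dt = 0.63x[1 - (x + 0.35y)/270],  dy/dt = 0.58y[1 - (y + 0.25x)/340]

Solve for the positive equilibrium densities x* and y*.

x* ≈ 165, y* ≈ 299

Setting both brackets to zero gives the nullclines x + 0.35y = 270 and 0.25x + y = 340.
Substituting y = 340 - 0.25x into the first: x(1 - 0.35·0.25) = 270 - 0.35·340.
So x* = 151/0.912 = 165, and then y* = 340 - 0.25·165 = 299.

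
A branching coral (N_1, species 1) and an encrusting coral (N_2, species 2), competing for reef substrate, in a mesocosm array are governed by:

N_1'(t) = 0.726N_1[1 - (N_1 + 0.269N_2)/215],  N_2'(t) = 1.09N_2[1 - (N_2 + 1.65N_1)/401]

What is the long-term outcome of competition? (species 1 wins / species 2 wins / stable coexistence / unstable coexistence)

Compare the nullcline intercepts: K1/α12 = 215/0.269 = 799 > K2 = 401; K2/α21 = 401/1.65 = 243 > K1 = 215.
Since both inequalities hold, each species can invade when rare, so the interior equilibrium is stable.

stable coexistence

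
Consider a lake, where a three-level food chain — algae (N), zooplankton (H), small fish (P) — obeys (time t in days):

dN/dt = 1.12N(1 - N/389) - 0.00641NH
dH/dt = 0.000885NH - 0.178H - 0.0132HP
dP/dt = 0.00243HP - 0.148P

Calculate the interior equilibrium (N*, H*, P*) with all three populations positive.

From dP/dt = 0: 0.00243H* = 0.148, so H* = 60.9.
From dN/dt = 0: 1.12(1 - N*/389) = 0.00641·60.9, giving N* = 389·(1 - 0.349) = 253.
From dH/dt = 0: 0.000885·253 - 0.178 = 0.0132P*, so P* = 0.0463/0.0132 = 3.5.

N* ≈ 253, H* ≈ 60.9, P* ≈ 3.5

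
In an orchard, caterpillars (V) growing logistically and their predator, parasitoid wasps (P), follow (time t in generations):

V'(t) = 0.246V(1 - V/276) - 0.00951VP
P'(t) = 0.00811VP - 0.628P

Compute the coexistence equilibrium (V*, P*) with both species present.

From dP/dt = 0 with P > 0: 0.00811V* = 0.628, so V* = 77.4.
Substitute into dV/dt = 0: 0.246(1 - 77.4/276) = 0.00951P*.
The bracket is 0.719, giving P* = 0.177/0.00951 = 18.6.

V* ≈ 77.4, P* ≈ 18.6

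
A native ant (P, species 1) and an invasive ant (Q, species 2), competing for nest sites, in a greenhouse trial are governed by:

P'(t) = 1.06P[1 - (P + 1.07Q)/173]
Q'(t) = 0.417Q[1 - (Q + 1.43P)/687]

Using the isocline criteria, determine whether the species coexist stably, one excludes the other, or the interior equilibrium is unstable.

species 2 excludes species 1

Compare the nullcline intercepts: K1/α12 = 173/1.07 = 162 < K2 = 687; K2/α21 = 687/1.43 = 480 > K1 = 173.
Since the inequalities point opposite ways, species 2 can invade but species 1 cannot.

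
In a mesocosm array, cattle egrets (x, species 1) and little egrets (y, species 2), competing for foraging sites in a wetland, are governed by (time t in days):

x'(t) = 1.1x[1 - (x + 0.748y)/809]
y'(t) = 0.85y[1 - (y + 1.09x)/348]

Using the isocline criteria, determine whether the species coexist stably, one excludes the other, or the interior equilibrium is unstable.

Compare the nullcline intercepts: K1/α12 = 809/0.748 = 1080 > K2 = 348; K2/α21 = 348/1.09 = 319 < K1 = 809.
Since the inequalities point opposite ways, species 1 can invade but species 2 cannot.

species 1 excludes species 2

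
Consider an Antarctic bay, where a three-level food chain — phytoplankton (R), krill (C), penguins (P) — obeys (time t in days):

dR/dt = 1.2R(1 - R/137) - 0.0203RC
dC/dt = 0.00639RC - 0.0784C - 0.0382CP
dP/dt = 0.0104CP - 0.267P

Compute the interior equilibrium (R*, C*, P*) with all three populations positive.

From dP/dt = 0: 0.0104C* = 0.267, so C* = 25.7.
From dR/dt = 0: 1.2(1 - R*/137) = 0.0203·25.7, giving R* = 137·(1 - 0.434) = 77.5.
From dC/dt = 0: 0.00639·77.5 - 0.0784 = 0.0382P*, so P* = 0.417/0.0382 = 10.9.

R* ≈ 77.5, C* ≈ 25.7, P* ≈ 10.9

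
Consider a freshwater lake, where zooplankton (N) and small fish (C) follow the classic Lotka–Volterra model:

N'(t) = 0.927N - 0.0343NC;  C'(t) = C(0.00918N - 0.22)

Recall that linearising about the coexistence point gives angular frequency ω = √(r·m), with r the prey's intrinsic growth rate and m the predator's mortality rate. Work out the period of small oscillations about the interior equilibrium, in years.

T ≈ 13.9 years

Here r = 0.927 and m = 0.22, so r·m = 0.204.
ω = √0.204 = 0.452 per year, hence T = 2π/ω ≈ 13.9 years.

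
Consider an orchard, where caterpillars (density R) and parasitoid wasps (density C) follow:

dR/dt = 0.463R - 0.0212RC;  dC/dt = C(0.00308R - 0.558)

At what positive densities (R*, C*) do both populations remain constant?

R* ≈ 181, C* ≈ 21.8

Set dC/dt = 0 with C > 0: 0.00308R - 0.558 = 0, so R* = 0.558/0.00308 = 181.
Set dR/dt = 0 with R > 0: 0.463 - 0.0212C = 0, so C* = 0.463/0.0212 = 21.8.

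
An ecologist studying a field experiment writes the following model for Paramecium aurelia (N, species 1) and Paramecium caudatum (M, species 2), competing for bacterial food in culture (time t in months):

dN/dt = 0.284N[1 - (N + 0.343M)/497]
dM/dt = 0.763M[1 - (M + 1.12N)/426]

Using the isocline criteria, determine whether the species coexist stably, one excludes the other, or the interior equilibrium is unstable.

species 1 excludes species 2

Compare the nullcline intercepts: K1/α12 = 497/0.343 = 1450 > K2 = 426; K2/α21 = 426/1.12 = 380 < K1 = 497.
Since the inequalities point opposite ways, species 1 can invade but species 2 cannot.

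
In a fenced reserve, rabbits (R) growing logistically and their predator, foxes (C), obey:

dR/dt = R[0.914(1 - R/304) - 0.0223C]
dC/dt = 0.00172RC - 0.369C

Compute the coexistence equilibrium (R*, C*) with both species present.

From dC/dt = 0 with C > 0: 0.00172R* = 0.369, so R* = 215.
Substitute into dR/dt = 0: 0.914(1 - 215/304) = 0.0223C*.
The bracket is 0.294, giving C* = 0.269/0.0223 = 12.1.

R* ≈ 215, C* ≈ 12.1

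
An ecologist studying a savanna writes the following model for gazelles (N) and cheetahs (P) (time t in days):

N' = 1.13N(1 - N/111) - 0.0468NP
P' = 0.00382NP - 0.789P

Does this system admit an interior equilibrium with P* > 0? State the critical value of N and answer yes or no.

Threshold N = 207; K < 207, so no, the predator goes extinct.

The predator equation gives dP/dt > 0 only when N > 0.789/0.00382 = 207.
Without the predator, N → K = 111. Since 111 < 207, the predator cannot invade.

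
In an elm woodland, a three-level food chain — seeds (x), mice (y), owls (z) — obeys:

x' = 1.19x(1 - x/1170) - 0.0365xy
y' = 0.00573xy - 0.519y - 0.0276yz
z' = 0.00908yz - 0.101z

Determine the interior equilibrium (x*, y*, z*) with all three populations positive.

x* ≈ 771, y* ≈ 11.1, z* ≈ 141

From dz/dt = 0: 0.00908y* = 0.101, so y* = 11.1.
From dx/dt = 0: 1.19(1 - x*/1170) = 0.0365·11.1, giving x* = 1170·(1 - 0.341) = 771.
From dy/dt = 0: 0.00573·771 - 0.519 = 0.0276z*, so z* = 3.9/0.0276 = 141.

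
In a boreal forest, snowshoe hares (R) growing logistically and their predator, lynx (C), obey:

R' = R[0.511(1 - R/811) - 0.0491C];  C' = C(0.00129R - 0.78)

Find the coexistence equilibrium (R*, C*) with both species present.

From dC/dt = 0 with C > 0: 0.00129R* = 0.78, so R* = 605.
Substitute into dR/dt = 0: 0.511(1 - 605/811) = 0.0491C*.
The bracket is 0.254, giving C* = 0.13/0.0491 = 2.65.

R* ≈ 605, C* ≈ 2.65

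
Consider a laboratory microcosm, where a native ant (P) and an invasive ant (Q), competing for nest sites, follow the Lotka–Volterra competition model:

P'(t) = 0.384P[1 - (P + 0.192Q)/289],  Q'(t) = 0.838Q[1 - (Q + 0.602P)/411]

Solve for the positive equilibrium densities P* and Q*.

Setting both brackets to zero gives the nullclines P + 0.192Q = 289 and 0.602P + Q = 411.
Substituting Q = 411 - 0.602P into the first: P(1 - 0.192·0.602) = 289 - 0.192·411.
So P* = 210/0.884 = 238, and then Q* = 411 - 0.602·238 = 268.

P* ≈ 238, Q* ≈ 268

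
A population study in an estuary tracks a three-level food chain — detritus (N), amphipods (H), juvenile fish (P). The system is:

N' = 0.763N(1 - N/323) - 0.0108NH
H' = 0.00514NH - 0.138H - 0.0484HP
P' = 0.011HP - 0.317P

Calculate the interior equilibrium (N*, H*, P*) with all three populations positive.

N* ≈ 191, H* ≈ 28.8, P* ≈ 17.5

From dP/dt = 0: 0.011H* = 0.317, so H* = 28.8.
From dN/dt = 0: 0.763(1 - N*/323) = 0.0108·28.8, giving N* = 323·(1 - 0.408) = 191.
From dH/dt = 0: 0.00514·191 - 0.138 = 0.0484P*, so P* = 0.845/0.0484 = 17.5.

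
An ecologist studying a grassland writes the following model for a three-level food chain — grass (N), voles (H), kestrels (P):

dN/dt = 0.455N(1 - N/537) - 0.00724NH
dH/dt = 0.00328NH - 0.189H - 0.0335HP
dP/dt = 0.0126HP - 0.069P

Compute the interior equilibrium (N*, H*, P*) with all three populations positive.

From dP/dt = 0: 0.0126H* = 0.069, so H* = 5.48.
From dN/dt = 0: 0.455(1 - N*/537) = 0.00724·5.48, giving N* = 537·(1 - 0.0871) = 490.
From dH/dt = 0: 0.00328·490 - 0.189 = 0.0335P*, so P* = 1.42/0.0335 = 42.4.

N* ≈ 490, H* ≈ 5.48, P* ≈ 42.4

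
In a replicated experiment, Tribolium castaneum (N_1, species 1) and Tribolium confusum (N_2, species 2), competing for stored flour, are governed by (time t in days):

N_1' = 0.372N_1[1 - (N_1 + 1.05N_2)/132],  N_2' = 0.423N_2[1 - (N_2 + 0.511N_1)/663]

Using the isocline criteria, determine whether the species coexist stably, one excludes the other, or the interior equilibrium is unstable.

Compare the nullcline intercepts: K1/α12 = 132/1.05 = 126 < K2 = 663; K2/α21 = 663/0.511 = 1300 > K1 = 132.
Since the inequalities point opposite ways, species 2 can invade but species 1 cannot.

species 2 excludes species 1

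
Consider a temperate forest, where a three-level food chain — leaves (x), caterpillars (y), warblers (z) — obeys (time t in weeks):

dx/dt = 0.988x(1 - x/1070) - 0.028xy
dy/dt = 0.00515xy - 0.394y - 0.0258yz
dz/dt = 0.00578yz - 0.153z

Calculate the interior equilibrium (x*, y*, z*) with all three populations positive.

From dz/dt = 0: 0.00578y* = 0.153, so y* = 26.5.
From dx/dt = 0: 0.988(1 - x*/1070) = 0.028·26.5, giving x* = 1070·(1 - 0.75) = 267.
From dy/dt = 0: 0.00515·267 - 0.394 = 0.0258z*, so z* = 0.983/0.0258 = 38.1.

x* ≈ 267, y* ≈ 26.5, z* ≈ 38.1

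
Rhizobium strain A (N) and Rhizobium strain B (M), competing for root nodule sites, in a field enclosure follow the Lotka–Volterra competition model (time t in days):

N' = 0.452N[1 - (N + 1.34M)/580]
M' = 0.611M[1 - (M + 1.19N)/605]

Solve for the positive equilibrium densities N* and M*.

Setting both brackets to zero gives the nullclines N + 1.34M = 580 and 1.19N + M = 605.
Substituting M = 605 - 1.19N into the first: N(1 - 1.34·1.19) = 580 - 1.34·605.
So N* = -231/-0.595 = 388, and then M* = 605 - 1.19·388 = 143.

N* ≈ 388, M* ≈ 143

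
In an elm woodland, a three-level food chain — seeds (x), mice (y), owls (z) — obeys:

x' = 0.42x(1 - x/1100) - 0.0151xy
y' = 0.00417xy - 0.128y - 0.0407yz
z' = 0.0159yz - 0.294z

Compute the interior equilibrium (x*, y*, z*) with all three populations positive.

From dz/dt = 0: 0.0159y* = 0.294, so y* = 18.5.
From dx/dt = 0: 0.42(1 - x*/1100) = 0.0151·18.5, giving x* = 1100·(1 - 0.665) = 369.
From dy/dt = 0: 0.00417·369 - 0.128 = 0.0407z*, so z* = 1.41/0.0407 = 34.6.

x* ≈ 369, y* ≈ 18.5, z* ≈ 34.6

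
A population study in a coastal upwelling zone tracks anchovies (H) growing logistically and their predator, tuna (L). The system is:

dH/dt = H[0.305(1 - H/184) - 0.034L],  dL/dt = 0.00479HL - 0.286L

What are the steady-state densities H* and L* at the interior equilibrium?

From dL/dt = 0 with L > 0: 0.00479H* = 0.286, so H* = 59.7.
Substitute into dH/dt = 0: 0.305(1 - 59.7/184) = 0.034L*.
The bracket is 0.676, giving L* = 0.206/0.034 = 6.06.

H* ≈ 59.7, L* ≈ 6.06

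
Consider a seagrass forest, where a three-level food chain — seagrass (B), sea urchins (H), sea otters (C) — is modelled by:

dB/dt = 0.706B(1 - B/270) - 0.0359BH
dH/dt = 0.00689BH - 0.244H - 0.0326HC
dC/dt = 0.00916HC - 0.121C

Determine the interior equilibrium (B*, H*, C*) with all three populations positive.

From dC/dt = 0: 0.00916H* = 0.121, so H* = 13.2.
From dB/dt = 0: 0.706(1 - B*/270) = 0.0359·13.2, giving B* = 270·(1 - 0.672) = 88.6.
From dH/dt = 0: 0.00689·88.6 - 0.244 = 0.0326C*, so C* = 0.367/0.0326 = 11.2.

B* ≈ 88.6, H* ≈ 13.2, C* ≈ 11.2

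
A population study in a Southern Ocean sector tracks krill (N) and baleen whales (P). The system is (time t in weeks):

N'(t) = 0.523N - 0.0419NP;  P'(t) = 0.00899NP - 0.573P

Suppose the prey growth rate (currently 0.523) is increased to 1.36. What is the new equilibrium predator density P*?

P* ≈ 32.5

At the interior fixed point, setting dN/dt = 0 with N > 0 fixes P* = (prey growth rate)/(NP coefficient) — independent of the other coefficients.
With the change, P* = 1.36/0.0419 = 32.5; it rises from 12.5.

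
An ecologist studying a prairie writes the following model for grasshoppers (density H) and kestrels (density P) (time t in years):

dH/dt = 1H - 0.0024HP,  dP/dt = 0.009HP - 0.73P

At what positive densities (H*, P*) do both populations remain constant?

H* ≈ 81.1, P* ≈ 417

Set dP/dt = 0 with P > 0: 0.009H - 0.73 = 0, so H* = 0.73/0.009 = 81.1.
Set dH/dt = 0 with H > 0: 1 - 0.0024P = 0, so P* = 1/0.0024 = 417.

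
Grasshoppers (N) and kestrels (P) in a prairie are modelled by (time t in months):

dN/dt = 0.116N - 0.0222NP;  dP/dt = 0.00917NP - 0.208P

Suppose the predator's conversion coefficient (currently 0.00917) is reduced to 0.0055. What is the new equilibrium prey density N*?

N* ≈ 37.8

At the interior fixed point, setting dP/dt = 0 with P > 0 fixes N* = (predator death rate)/(NP coefficient) — independent of the other coefficients.
With the change, N* = 0.208/0.0055 = 37.8; it rises from 22.7.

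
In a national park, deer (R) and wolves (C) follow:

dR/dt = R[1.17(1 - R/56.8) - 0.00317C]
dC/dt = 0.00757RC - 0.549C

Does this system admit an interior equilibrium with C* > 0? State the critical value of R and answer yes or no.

The predator equation gives dC/dt > 0 only when R > 0.549/0.00757 = 72.5.
Without the predator, R → K = 56.8. Since 56.8 < 72.5, the predator cannot invade.

Threshold R = 72.5; K < 72.5, so no, the predator goes extinct.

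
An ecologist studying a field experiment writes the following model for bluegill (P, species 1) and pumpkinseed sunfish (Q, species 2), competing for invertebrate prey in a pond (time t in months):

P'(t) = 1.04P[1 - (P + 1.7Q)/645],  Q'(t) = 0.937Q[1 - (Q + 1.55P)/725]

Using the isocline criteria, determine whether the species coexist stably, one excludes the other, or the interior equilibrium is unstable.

Compare the nullcline intercepts: K1/α12 = 645/1.7 = 379 < K2 = 725; K2/α21 = 725/1.55 = 468 < K1 = 645.
Since both are reversed, neither can invade when rare; the interior point is a saddle.

unstable coexistence (outcome depends on initial conditions)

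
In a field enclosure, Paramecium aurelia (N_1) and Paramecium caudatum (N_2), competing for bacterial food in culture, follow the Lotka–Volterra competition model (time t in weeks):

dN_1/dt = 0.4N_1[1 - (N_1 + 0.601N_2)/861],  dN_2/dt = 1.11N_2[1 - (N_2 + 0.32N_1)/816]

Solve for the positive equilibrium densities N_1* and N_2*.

N_1* ≈ 459, N_2* ≈ 669

Setting both brackets to zero gives the nullclines N_1 + 0.601N_2 = 861 and 0.32N_1 + N_2 = 816.
Substituting N_2 = 816 - 0.32N_1 into the first: N_1(1 - 0.601·0.32) = 861 - 0.601·816.
So N_1* = 371/0.808 = 459, and then N_2* = 816 - 0.32·459 = 669.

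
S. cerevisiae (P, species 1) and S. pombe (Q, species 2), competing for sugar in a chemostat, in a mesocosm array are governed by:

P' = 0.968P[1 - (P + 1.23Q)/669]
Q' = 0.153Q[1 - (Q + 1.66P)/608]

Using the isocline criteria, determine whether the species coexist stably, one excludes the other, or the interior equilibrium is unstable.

Compare the nullcline intercepts: K1/α12 = 669/1.23 = 544 < K2 = 608; K2/α21 = 608/1.66 = 366 < K1 = 669.
Since both are reversed, neither can invade when rare; the interior point is a saddle.

unstable coexistence (outcome depends on initial conditions)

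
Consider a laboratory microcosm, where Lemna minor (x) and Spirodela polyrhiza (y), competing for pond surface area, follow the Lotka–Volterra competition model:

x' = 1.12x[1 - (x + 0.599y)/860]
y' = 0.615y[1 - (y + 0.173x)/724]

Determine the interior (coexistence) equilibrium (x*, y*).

x* ≈ 476, y* ≈ 642

Setting both brackets to zero gives the nullclines x + 0.599y = 860 and 0.173x + y = 724.
Substituting y = 724 - 0.173x into the first: x(1 - 0.599·0.173) = 860 - 0.599·724.
So x* = 426/0.896 = 476, and then y* = 724 - 0.173·476 = 642.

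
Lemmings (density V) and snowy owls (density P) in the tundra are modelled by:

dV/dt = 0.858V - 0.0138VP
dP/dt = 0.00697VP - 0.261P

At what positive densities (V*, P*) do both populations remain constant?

V* ≈ 37.4, P* ≈ 62.2

Set dP/dt = 0 with P > 0: 0.00697V - 0.261 = 0, so V* = 0.261/0.00697 = 37.4.
Set dV/dt = 0 with V > 0: 0.858 - 0.0138P = 0, so P* = 0.858/0.0138 = 62.2.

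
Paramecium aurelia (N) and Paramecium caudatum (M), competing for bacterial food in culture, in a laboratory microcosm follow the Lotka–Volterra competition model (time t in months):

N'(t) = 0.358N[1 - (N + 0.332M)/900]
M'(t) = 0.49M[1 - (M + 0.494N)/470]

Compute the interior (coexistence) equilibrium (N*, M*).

N* ≈ 890, M* ≈ 30.4

Setting both brackets to zero gives the nullclines N + 0.332M = 900 and 0.494N + M = 470.
Substituting M = 470 - 0.494N into the first: N(1 - 0.332·0.494) = 900 - 0.332·470.
So N* = 744/0.836 = 890, and then M* = 470 - 0.494·890 = 30.4.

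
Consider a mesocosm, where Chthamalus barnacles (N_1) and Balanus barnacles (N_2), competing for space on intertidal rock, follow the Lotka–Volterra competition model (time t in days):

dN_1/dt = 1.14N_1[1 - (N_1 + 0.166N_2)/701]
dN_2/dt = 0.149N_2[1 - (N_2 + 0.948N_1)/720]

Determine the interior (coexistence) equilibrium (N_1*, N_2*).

Setting both brackets to zero gives the nullclines N_1 + 0.166N_2 = 701 and 0.948N_1 + N_2 = 720.
Substituting N_2 = 720 - 0.948N_1 into the first: N_1(1 - 0.166·0.948) = 701 - 0.166·720.
So N_1* = 581/0.843 = 690, and then N_2* = 720 - 0.948·690 = 65.8.

N_1* ≈ 690, N_2* ≈ 65.8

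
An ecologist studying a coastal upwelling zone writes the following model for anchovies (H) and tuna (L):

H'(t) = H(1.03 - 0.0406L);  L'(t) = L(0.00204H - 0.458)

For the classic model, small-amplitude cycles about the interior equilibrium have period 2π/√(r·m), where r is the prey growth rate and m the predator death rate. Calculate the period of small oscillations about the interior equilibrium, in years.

T ≈ 9.15 years

Here r = 1.03 and m = 0.458, so r·m = 0.472.
ω = √0.472 = 0.687 per year, hence T = 2π/ω ≈ 9.15 years.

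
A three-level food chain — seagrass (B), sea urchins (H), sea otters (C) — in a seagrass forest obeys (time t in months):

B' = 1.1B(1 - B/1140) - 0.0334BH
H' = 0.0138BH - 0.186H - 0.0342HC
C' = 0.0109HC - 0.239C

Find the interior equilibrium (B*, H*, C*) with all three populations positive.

From dC/dt = 0: 0.0109H* = 0.239, so H* = 21.9.
From dB/dt = 0: 1.1(1 - B*/1140) = 0.0334·21.9, giving B* = 1140·(1 - 0.666) = 381.
From dH/dt = 0: 0.0138·381 - 0.186 = 0.0342C*, so C* = 5.07/0.0342 = 148.

B* ≈ 381, H* ≈ 21.9, C* ≈ 148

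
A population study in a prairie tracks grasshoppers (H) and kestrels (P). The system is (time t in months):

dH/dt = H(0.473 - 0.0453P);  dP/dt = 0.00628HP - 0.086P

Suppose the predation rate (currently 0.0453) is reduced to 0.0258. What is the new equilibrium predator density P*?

At the interior fixed point, setting dH/dt = 0 with H > 0 fixes P* = (prey growth rate)/(HP coefficient) — independent of the other coefficients.
With the change, P* = 0.473/0.0258 = 18.3; it rises from 10.4.

P* ≈ 18.3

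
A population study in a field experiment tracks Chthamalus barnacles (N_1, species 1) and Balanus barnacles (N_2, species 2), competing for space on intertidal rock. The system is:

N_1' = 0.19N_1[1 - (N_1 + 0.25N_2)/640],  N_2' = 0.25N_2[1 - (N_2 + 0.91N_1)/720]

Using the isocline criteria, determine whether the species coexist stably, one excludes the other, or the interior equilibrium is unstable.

Compare the nullcline intercepts: K1/α12 = 640/0.25 = 2560 > K2 = 720; K2/α21 = 720/0.91 = 791 > K1 = 640.
Since both inequalities hold, each species can invade when rare, so the interior equilibrium is stable.

stable coexistence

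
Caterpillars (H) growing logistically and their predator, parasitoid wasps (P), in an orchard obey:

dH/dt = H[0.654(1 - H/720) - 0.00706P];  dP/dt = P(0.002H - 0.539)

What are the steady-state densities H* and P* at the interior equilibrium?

H* ≈ 270, P* ≈ 58

From dP/dt = 0 with P > 0: 0.002H* = 0.539, so H* = 270.
Substitute into dH/dt = 0: 0.654(1 - 270/720) = 0.00706P*.
The bracket is 0.626, giving P* = 0.409/0.00706 = 58.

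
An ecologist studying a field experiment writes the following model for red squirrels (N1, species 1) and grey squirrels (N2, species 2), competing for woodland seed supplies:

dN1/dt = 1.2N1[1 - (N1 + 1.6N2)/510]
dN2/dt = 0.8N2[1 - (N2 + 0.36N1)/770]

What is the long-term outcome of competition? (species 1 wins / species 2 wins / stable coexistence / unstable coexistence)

species 2 excludes species 1

Compare the nullcline intercepts: K1/α12 = 510/1.6 = 319 < K2 = 770; K2/α21 = 770/0.36 = 2140 > K1 = 510.
Since the inequalities point opposite ways, species 2 can invade but species 1 cannot.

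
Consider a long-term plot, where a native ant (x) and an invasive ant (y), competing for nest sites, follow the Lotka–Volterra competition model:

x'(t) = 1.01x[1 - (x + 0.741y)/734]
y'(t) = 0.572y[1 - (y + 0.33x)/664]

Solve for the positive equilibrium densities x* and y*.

x* ≈ 320, y* ≈ 558

Setting both brackets to zero gives the nullclines x + 0.741y = 734 and 0.33x + y = 664.
Substituting y = 664 - 0.33x into the first: x(1 - 0.741·0.33) = 734 - 0.741·664.
So x* = 242/0.755 = 320, and then y* = 664 - 0.33·320 = 558.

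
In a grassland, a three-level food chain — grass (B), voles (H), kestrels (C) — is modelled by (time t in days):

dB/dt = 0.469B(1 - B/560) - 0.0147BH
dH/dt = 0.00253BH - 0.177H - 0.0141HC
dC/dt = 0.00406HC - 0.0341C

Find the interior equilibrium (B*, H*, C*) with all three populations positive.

B* ≈ 413, H* ≈ 8.4, C* ≈ 61.5

From dC/dt = 0: 0.00406H* = 0.0341, so H* = 8.4.
From dB/dt = 0: 0.469(1 - B*/560) = 0.0147·8.4, giving B* = 560·(1 - 0.263) = 413.
From dH/dt = 0: 0.00253·413 - 0.177 = 0.0141C*, so C* = 0.867/0.0141 = 61.5.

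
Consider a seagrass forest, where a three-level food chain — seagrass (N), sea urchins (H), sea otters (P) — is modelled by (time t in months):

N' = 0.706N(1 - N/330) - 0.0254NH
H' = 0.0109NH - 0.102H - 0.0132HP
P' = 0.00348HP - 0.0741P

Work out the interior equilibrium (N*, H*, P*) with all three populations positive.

N* ≈ 77.2, H* ≈ 21.3, P* ≈ 56

From dP/dt = 0: 0.00348H* = 0.0741, so H* = 21.3.
From dN/dt = 0: 0.706(1 - N*/330) = 0.0254·21.3, giving N* = 330·(1 - 0.766) = 77.2.
From dH/dt = 0: 0.0109·77.2 - 0.102 = 0.0132P*, so P* = 0.739/0.0132 = 56.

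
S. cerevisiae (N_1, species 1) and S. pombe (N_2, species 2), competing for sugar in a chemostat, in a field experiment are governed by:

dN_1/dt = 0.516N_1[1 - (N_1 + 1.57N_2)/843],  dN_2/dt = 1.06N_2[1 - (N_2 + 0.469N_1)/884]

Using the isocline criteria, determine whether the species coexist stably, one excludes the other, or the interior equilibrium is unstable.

species 2 excludes species 1

Compare the nullcline intercepts: K1/α12 = 843/1.57 = 537 < K2 = 884; K2/α21 = 884/0.469 = 1880 > K1 = 843.
Since the inequalities point opposite ways, species 2 can invade but species 1 cannot.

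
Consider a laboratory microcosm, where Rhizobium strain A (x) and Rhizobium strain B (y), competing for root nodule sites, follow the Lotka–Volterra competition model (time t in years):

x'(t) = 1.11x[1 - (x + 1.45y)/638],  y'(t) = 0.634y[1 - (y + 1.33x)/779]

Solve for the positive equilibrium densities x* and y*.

Setting both brackets to zero gives the nullclines x + 1.45y = 638 and 1.33x + y = 779.
Substituting y = 779 - 1.33x into the first: x(1 - 1.45·1.33) = 638 - 1.45·779.
So x* = -492/-0.929 = 529, and then y* = 779 - 1.33·529 = 74.9.

x* ≈ 529, y* ≈ 74.9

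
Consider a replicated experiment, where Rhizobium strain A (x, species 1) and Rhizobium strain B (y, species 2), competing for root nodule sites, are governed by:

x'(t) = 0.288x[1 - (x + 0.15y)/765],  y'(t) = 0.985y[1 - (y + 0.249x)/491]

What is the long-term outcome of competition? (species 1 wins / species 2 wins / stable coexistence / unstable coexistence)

Compare the nullcline intercepts: K1/α12 = 765/0.15 = 5100 > K2 = 491; K2/α21 = 491/0.249 = 1970 > K1 = 765.
Since both inequalities hold, each species can invade when rare, so the interior equilibrium is stable.

stable coexistence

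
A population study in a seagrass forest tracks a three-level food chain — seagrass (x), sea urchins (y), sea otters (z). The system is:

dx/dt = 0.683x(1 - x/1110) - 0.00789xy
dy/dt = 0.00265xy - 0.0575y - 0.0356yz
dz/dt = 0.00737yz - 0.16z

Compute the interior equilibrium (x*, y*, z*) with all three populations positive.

x* ≈ 832, y* ≈ 21.7, z* ≈ 60.3

From dz/dt = 0: 0.00737y* = 0.16, so y* = 21.7.
From dx/dt = 0: 0.683(1 - x*/1110) = 0.00789·21.7, giving x* = 1110·(1 - 0.251) = 832.
From dy/dt = 0: 0.00265·832 - 0.0575 = 0.0356z*, so z* = 2.15/0.0356 = 60.3.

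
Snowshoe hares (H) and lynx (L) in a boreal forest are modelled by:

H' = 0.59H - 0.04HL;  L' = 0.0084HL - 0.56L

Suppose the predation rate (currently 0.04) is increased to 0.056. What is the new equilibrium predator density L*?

L* ≈ 10.5

At the interior fixed point, setting dH/dt = 0 with H > 0 fixes L* = (prey growth rate)/(HL coefficient) — independent of the other coefficients.
With the change, L* = 0.59/0.056 = 10.5; it falls from 14.7.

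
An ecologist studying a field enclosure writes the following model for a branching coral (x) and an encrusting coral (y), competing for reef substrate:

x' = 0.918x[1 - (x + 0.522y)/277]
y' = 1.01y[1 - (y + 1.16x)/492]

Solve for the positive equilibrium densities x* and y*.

x* ≈ 51.1, y* ≈ 433

Setting both brackets to zero gives the nullclines x + 0.522y = 277 and 1.16x + y = 492.
Substituting y = 492 - 1.16x into the first: x(1 - 0.522·1.16) = 277 - 0.522·492.
So x* = 20.2/0.394 = 51.1, and then y* = 492 - 1.16·51.1 = 433.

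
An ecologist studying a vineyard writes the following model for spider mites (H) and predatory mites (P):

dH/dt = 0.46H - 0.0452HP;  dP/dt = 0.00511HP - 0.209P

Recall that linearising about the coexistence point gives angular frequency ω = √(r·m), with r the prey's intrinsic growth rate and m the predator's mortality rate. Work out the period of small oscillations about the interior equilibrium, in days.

Here r = 0.46 and m = 0.209, so r·m = 0.0961.
ω = √0.0961 = 0.31 per day, hence T = 2π/ω ≈ 20.3 days.

T ≈ 20.3 days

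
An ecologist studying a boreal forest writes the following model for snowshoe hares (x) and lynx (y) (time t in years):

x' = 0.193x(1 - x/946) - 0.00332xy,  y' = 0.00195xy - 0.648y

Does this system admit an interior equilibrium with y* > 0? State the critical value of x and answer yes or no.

Threshold x = 332; K > 332, so yes, the predator persists.

The predator equation gives dy/dt > 0 only when x > 0.648/0.00195 = 332.
Without the predator, x → K = 946. Since 946 > 332, the predator can invade and persist.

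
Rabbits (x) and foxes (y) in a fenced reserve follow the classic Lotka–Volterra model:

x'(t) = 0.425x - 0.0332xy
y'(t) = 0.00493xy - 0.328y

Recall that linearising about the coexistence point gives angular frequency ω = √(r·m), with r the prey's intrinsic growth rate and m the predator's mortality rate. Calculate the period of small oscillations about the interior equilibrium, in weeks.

T ≈ 16.8 weeks

Here r = 0.425 and m = 0.328, so r·m = 0.139.
ω = √0.139 = 0.373 per week, hence T = 2π/ω ≈ 16.8 weeks.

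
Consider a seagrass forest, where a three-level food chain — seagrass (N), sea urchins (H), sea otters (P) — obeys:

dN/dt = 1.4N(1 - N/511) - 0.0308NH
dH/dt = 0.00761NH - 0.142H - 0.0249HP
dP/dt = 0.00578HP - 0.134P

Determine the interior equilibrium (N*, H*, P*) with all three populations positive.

N* ≈ 250, H* ≈ 23.2, P* ≈ 70.8

From dP/dt = 0: 0.00578H* = 0.134, so H* = 23.2.
From dN/dt = 0: 1.4(1 - N*/511) = 0.0308·23.2, giving N* = 511·(1 - 0.51) = 250.
From dH/dt = 0: 0.00761·250 - 0.142 = 0.0249P*, so P* = 1.76/0.0249 = 70.8.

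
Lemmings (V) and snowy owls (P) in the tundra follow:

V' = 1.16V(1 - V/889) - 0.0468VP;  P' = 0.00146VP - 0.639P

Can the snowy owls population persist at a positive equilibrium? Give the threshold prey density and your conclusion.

Threshold V = 438; K > 438, so yes, the predator persists.

The predator equation gives dP/dt > 0 only when V > 0.639/0.00146 = 438.
Without the predator, V → K = 889. Since 889 > 438, the predator can invade and persist.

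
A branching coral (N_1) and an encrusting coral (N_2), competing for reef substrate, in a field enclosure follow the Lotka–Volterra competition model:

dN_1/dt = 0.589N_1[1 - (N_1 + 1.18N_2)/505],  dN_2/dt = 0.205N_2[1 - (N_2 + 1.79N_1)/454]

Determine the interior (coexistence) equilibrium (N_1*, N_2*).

Setting both brackets to zero gives the nullclines N_1 + 1.18N_2 = 505 and 1.79N_1 + N_2 = 454.
Substituting N_2 = 454 - 1.79N_1 into the first: N_1(1 - 1.18·1.79) = 505 - 1.18·454.
So N_1* = -30.7/-1.11 = 27.6, and then N_2* = 454 - 1.79·27.6 = 405.

N_1* ≈ 27.6, N_2* ≈ 405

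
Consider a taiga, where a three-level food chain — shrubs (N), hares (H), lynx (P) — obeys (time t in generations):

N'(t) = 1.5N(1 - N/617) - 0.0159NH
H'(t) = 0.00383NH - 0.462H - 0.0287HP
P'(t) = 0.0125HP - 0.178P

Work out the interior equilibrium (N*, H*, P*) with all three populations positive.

N* ≈ 524, H* ≈ 14.2, P* ≈ 53.8

From dP/dt = 0: 0.0125H* = 0.178, so H* = 14.2.
From dN/dt = 0: 1.5(1 - N*/617) = 0.0159·14.2, giving N* = 617·(1 - 0.151) = 524.
From dH/dt = 0: 0.00383·524 - 0.462 = 0.0287P*, so P* = 1.54/0.0287 = 53.8.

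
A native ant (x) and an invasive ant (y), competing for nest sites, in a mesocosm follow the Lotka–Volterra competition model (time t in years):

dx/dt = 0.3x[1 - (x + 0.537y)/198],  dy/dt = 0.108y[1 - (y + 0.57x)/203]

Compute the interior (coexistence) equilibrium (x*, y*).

x* ≈ 128, y* ≈ 130

Setting both brackets to zero gives the nullclines x + 0.537y = 198 and 0.57x + y = 203.
Substituting y = 203 - 0.57x into the first: x(1 - 0.537·0.57) = 198 - 0.537·203.
So x* = 89/0.694 = 128, and then y* = 203 - 0.57·128 = 130.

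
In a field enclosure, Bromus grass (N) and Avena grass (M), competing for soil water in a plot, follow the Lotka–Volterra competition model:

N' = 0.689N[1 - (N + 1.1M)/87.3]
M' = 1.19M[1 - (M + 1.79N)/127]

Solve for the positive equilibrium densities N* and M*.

N* ≈ 54.1, M* ≈ 30.2

Setting both brackets to zero gives the nullclines N + 1.1M = 87.3 and 1.79N + M = 127.
Substituting M = 127 - 1.79N into the first: N(1 - 1.1·1.79) = 87.3 - 1.1·127.
So N* = -52.4/-0.969 = 54.1, and then M* = 127 - 1.79·54.1 = 30.2.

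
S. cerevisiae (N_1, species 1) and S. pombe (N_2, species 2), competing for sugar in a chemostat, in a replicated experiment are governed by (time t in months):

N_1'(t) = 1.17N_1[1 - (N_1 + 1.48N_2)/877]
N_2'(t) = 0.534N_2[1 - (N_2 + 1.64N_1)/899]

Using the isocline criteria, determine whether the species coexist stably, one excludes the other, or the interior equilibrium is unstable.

unstable coexistence (outcome depends on initial conditions)

Compare the nullcline intercepts: K1/α12 = 877/1.48 = 593 < K2 = 899; K2/α21 = 899/1.64 = 548 < K1 = 877.
Since both are reversed, neither can invade when rare; the interior point is a saddle.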